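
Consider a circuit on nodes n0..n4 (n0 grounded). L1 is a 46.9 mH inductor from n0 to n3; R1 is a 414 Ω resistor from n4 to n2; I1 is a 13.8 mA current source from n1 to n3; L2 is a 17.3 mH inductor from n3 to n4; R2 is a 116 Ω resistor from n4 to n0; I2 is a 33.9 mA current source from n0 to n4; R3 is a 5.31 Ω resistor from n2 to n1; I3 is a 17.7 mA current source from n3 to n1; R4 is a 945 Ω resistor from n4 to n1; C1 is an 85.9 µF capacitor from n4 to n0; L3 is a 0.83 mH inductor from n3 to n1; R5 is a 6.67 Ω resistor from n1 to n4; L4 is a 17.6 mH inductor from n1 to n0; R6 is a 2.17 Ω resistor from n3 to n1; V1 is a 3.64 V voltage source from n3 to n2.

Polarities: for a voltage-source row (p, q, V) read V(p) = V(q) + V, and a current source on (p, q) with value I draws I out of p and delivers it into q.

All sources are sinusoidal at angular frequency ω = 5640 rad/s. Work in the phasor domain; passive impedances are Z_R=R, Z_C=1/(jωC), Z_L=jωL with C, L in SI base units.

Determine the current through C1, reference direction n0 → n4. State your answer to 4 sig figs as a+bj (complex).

Element admittances at ω=5640 rad/s:
  Y(L1) = 0.000-0.003780j S between n0,n3
  Y(R1) = 0.002415+0.000j S between n4,n2
  I1: injects 0.0138 A into n3 (from n1)
  Y(L2) = 0.000-0.01025j S between n3,n4
  Y(R2) = 0.008621+0.000j S between n4,n0
  I2: injects 0.0339 A into n4 (from n0)
  Y(R3) = 0.1883+0.000j S between n2,n1
  I3: injects 0.0177 A into n1 (from n3)
  Y(R4) = 0.001058+0.000j S between n4,n1
  Y(C1) = 0.000+0.4845j S between n4,n0
  Y(L3) = 0.000-0.2136j S between n3,n1
  Y(R5) = 0.1499+0.000j S between n1,n4
  Y(L4) = 0.000-0.01007j S between n1,n0
  Y(R6) = 0.4608+0.000j S between n3,n1
  V1: constraint V(n3)−V(n2) = 3.64
Assemble and solve the 5×5 MNA system:
  V(n1)=0.01434+0.01593j  V(n2)=-2.683+0.3453j  V(n3)=0.9574+0.3453j  V(n4)=0.008958-0.06679j
  i(V1)=-0.5144+0.06302j

-0.03236-0.004340j A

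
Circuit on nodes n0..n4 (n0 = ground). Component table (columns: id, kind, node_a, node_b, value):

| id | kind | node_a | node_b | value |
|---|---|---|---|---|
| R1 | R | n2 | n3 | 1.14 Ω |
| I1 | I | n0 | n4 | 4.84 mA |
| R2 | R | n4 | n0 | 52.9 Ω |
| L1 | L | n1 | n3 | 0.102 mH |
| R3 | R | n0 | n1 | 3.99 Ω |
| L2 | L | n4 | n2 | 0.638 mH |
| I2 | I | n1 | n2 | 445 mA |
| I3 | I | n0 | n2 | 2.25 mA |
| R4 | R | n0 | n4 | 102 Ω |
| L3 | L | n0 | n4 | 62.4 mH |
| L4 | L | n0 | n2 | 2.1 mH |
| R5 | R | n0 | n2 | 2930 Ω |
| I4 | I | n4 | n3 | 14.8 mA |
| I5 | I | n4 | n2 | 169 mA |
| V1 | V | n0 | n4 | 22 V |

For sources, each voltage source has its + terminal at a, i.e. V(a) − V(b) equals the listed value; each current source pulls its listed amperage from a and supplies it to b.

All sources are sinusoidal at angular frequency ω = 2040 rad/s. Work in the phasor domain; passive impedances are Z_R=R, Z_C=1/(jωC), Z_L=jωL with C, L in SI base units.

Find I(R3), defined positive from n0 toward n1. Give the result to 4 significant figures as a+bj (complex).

Element admittances at ω=2040 rad/s:
  Y(R1) = 0.8772+0.000j S between n2,n3
  I1: injects 0.00484 A into n4 (from n0)
  Y(R2) = 0.01890+0.000j S between n4,n0
  Y(L1) = 0.000-4.806j S between n1,n3
  Y(R3) = 0.2506+0.000j S between n0,n1
  Y(L2) = 0.000-0.7683j S between n4,n2
  I2: injects 0.445 A into n2 (from n1)
  I3: injects 0.00225 A into n2 (from n0)
  Y(R4) = 0.009804+0.000j S between n0,n4
  Y(L3) = 0.000-0.007856j S between n0,n4
  Y(L4) = 0.000-0.2334j S between n0,n2
  Y(R5) = 0.0003413+0.000j S between n0,n2
  I4: injects 0.0148 A into n3 (from n4)
  I5: injects 0.169 A into n2 (from n4)
  V1: constraint V(n0)−V(n4) = 22
Assemble and solve the 5×5 MNA system:
  V(n1)=-12.78+3.082j  V(n2)=-16.10+3.389j  V(n3)=-12.94+2.508j  V(n4)=-22.00+0.000j
  i(V1)=-3.056+4.705j

3.203-0.7724j A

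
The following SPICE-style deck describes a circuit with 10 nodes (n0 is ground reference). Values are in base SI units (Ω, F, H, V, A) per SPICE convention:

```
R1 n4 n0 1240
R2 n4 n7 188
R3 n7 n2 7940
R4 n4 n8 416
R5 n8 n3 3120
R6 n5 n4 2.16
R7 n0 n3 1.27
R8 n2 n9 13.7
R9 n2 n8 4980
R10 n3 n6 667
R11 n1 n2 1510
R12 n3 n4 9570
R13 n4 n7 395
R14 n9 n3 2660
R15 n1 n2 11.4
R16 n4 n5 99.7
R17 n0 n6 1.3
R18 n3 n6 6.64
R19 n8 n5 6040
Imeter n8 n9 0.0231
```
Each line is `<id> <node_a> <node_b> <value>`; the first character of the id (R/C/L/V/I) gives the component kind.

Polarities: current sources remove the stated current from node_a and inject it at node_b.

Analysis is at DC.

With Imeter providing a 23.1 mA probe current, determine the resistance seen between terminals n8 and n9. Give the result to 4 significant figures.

MNA unknowns: 9 node voltages V₁..V_9
R1: Y=0.0008065 on G[4,0]
R2: Y=0.005319 on G[4,7]
R3: Y=0.0001259 on G[7,2]
R4: Y=0.002404 on G[4,8]
R5: Y=0.0003205 on G[8,3]
R6: Y=0.4630 on G[5,4]
R7: Y=0.7874 on G[0,3]
R8: Y=0.07299 on G[2,9]
R9: Y=0.0002008 on G[2,8]
R10: Y=0.001499 on G[3,6]
R11: Y=0.0006623 on G[1,2]
R12: Y=0.0001045 on G[3,4]
R13: Y=0.002532 on G[4,7]
R14: Y=0.0003759 on G[9,3]
R15: Y=0.08772 on G[1,2]
R16: Y=0.01003 on G[4,5]
R17: Y=0.7692 on G[0,6]
R18: Y=0.1506 on G[3,6]
R19: Y=0.0001656 on G[8,5]
Imeter: z[8]−=0.0231, z[9]+=0.0231
solve → V1=28.15, V2=28.15, V3=0.006615, V4=-7.501, V5=-7.502, V6=0.001092, V7=-6.938, V8=-11.88, V9=28.32

R_eq = 1740. Ω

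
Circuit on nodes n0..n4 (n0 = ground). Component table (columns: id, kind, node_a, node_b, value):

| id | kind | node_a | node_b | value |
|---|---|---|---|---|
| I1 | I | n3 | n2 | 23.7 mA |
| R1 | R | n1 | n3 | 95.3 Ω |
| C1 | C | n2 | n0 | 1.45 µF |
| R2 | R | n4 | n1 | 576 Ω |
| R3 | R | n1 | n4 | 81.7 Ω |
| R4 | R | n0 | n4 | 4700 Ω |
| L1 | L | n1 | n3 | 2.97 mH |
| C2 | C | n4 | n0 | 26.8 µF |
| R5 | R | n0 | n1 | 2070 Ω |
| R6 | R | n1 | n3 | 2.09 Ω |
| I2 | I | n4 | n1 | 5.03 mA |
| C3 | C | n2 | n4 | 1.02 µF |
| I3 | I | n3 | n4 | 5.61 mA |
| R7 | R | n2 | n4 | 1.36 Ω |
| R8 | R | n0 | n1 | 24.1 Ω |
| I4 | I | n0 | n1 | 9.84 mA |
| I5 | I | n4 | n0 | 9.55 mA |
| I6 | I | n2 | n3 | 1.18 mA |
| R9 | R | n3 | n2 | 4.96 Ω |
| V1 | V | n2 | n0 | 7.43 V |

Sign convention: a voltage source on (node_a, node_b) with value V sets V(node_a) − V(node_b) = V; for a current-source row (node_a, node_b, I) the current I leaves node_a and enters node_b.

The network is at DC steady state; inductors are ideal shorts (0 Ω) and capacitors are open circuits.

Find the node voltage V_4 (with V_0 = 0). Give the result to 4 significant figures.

7.392 V

Apply KCL at each of the 4 non-ground nodes and solve the resulting linear system.
Node n1: branches {R1, R2, R3, L1, R5, R6, I2, R8, I4} → V_1 = 6.166
Node n2: branches {I1, C1, C3, R7, I6, R9, V1} → V_2 = 7.430
Node n3: branches {I1, R1, L1, R6, I3, I6, R9} → V_3 = 6.166
Node n4: branches {R2, R3, R4, C2, I2, C3, I3, R7, I5} → V_4 = 7.392
Source currents: i(L1)=-0.2268, i(V1)=-0.2601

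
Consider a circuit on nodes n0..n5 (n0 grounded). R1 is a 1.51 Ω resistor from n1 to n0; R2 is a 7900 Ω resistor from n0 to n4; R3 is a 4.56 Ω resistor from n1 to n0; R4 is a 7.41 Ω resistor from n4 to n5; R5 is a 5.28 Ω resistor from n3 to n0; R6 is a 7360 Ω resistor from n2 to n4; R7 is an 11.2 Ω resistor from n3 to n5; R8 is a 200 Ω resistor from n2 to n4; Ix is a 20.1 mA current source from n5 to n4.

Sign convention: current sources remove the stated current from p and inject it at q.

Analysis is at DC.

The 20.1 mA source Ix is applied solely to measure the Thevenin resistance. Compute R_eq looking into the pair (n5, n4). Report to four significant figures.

MNA unknowns: 5 node voltages V₁..V_5
R1: Y=0.6623 on G[1,0]
R2: Y=0.0001266 on G[0,4]
R3: Y=0.2193 on G[1,0]
R4: Y=0.1350 on G[4,5]
R5: Y=0.1894 on G[3,0]
R6: Y=0.0001359 on G[2,4]
R7: Y=0.08929 on G[3,5]
R8: Y=0.005000 on G[2,4]
Ix: z[5]−=0.0201, z[4]+=0.0201
solve → V1=0.000, V2=0.1485, V3=-9.925e-05, V4=0.1485, V5=-0.0003098

R_eq = 7.403 Ω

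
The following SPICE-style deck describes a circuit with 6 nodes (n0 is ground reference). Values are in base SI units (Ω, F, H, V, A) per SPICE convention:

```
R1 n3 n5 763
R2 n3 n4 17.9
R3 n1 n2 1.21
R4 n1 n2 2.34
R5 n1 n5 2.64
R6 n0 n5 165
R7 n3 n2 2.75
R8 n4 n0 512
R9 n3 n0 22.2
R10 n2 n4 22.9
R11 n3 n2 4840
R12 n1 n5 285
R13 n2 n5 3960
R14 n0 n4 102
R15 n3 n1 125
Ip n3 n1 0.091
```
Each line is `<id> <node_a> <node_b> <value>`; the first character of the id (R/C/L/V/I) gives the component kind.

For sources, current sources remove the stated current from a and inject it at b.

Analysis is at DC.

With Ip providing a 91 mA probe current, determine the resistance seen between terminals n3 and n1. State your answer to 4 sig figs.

R_eq = 3.211 Ω

MNA unknowns: 5 node voltages V₁..V_5
R1: Y=0.001311 on G[3,5]
R2: Y=0.05587 on G[3,4]
R3: Y=0.8264 on G[1,2]
R4: Y=0.4274 on G[1,2]
R5: Y=0.3788 on G[1,5]
R6: Y=0.006061 on G[0,5]
R7: Y=0.3636 on G[3,2]
R8: Y=0.001953 on G[4,0]
R9: Y=0.04505 on G[3,0]
R10: Y=0.04367 on G[2,4]
R11: Y=0.0002066 on G[3,2]
R12: Y=0.003509 on G[1,5]
R13: Y=0.0002525 on G[2,5]
R14: Y=0.009804 on G[0,4]
R15: Y=0.008000 on G[3,1]
Ip: z[3]−=0.091, z[1]+=0.091
solve → V1=0.2472, V2=0.1780, V3=-0.04494, V4=0.04727, V5=0.2423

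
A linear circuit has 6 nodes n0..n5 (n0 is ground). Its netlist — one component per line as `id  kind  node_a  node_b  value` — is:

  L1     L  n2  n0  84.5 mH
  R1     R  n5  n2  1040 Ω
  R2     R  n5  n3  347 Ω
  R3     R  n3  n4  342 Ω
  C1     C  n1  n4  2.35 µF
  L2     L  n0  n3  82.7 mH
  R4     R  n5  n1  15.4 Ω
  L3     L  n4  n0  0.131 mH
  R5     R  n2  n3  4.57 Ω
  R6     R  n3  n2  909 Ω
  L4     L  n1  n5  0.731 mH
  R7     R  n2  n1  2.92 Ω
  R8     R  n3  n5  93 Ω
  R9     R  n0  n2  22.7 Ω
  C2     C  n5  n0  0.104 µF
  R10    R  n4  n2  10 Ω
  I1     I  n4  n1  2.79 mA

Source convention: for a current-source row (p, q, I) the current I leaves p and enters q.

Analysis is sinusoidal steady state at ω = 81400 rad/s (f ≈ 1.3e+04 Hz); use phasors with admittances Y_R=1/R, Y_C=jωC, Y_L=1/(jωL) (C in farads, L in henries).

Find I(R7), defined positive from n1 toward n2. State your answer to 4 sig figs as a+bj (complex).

0.0005201-0.001174j A

Apply KCL at each of the 5 non-ground nodes and solve the resulting linear system.
Node n1: branches {C1, R4, L4, R7, I1} → V_1 = 0.002053-0.01267j
Node n2: branches {L1, R1, R5, R6, R7, R9, R10} → V_2 = 0.0005346-0.009239j
Node n3: branches {R2, R3, L2, R5, R6, R8} → V_3 = 0.0004724-0.009326j
Node n4: branches {R3, C1, L3, R10, I1} → V_4 = -0.004306-0.001346j
Node n5: branches {R1, R2, R4, L4, R8, C2} → V_5 = 0.0003923-0.01245j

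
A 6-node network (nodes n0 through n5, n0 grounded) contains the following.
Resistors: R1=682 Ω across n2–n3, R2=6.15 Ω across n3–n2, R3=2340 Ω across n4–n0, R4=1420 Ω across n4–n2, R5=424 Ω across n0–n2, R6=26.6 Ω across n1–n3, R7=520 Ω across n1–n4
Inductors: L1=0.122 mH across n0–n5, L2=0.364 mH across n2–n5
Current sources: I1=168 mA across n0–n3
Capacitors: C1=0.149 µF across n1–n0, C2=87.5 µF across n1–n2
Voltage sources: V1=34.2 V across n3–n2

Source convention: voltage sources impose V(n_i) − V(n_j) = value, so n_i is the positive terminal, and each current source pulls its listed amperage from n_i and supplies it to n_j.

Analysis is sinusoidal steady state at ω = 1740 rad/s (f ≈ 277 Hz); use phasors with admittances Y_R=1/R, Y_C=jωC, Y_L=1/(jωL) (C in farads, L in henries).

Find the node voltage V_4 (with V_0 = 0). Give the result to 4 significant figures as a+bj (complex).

Element admittances at ω=1740 rad/s:
  Y(R1) = 0.001466+0.000j S between n2,n3
  Y(L1) = 0.000-4.711j S between n0,n5
  I1: injects 0.168 A into n3 (from n0)
  Y(C1) = 0.000+0.0002593j S between n1,n0
  Y(L2) = 0.000-1.579j S between n2,n5
  Y(R2) = 0.1626+0.000j S between n3,n2
  Y(R3) = 0.0004274+0.000j S between n4,n0
  Y(R4) = 0.0007042+0.000j S between n4,n2
  Y(R5) = 0.002358+0.000j S between n0,n2
  Y(R6) = 0.03759+0.000j S between n1,n3
  Y(R7) = 0.001923+0.000j S between n1,n4
  Y(C2) = 0.000+0.1522j S between n1,n2
  V1: constraint V(n3)−V(n2) = 34.2
Assemble and solve the 6×6 MNA system:
  V(n1)=1.991-7.790j  V(n2)=-0.001045+0.1399j  V(n3)=34.20+0.1399j  V(n4)=1.253-4.872j  V(n5)=-0.0002624+0.03512j
  i(V1)=-6.654-0.2981j

1.253-4.872j V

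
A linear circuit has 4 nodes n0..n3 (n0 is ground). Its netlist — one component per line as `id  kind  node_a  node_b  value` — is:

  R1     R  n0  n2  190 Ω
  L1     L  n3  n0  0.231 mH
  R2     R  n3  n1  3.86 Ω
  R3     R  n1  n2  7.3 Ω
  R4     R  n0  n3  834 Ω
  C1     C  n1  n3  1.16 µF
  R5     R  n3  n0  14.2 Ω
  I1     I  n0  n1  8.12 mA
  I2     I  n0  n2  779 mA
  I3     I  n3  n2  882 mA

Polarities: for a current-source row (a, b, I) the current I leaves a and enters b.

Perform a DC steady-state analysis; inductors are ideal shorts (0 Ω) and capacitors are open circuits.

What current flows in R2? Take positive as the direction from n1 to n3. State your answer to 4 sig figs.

Apply KCL at each of the 3 non-ground nodes and solve the resulting linear system.
Node n1: branches {R2, R3, C1, I1} → V_1 = 6.087
Node n2: branches {R1, R3, I2, I3} → V_2 = 17.54
Node n3: branches {L1, R2, R4, C1, R5, I3} → V_3 = 0.000
Source currents: i(L1)=0.6948

1.577 A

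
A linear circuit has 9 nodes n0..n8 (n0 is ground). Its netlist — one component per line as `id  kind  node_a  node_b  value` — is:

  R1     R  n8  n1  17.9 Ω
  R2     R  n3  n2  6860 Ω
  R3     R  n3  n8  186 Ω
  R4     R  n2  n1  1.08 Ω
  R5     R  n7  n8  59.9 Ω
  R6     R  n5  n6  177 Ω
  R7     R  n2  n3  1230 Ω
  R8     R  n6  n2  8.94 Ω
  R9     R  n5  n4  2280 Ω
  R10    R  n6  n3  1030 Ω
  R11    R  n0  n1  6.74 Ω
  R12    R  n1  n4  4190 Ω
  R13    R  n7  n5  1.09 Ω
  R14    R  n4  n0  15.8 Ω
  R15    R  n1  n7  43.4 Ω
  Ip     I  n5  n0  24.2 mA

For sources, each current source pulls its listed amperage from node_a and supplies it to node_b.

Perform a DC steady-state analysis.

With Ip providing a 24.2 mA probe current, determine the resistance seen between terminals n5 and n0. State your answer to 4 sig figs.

MNA unknowns: 8 node voltages V₁..V_8
R1: Y=0.05587 on G[8,1]
R2: Y=0.0001458 on G[3,2]
R3: Y=0.005376 on G[3,8]
R4: Y=0.9259 on G[2,1]
R5: Y=0.01669 on G[7,8]
R6: Y=0.005650 on G[5,6]
R7: Y=0.0008130 on G[2,3]
R8: Y=0.1119 on G[6,2]
R9: Y=0.0004386 on G[5,4]
R10: Y=0.0009709 on G[6,3]
R11: Y=0.1484 on G[0,1]
R12: Y=0.0002387 on G[1,4]
R13: Y=0.9174 on G[7,5]
R14: Y=0.06329 on G[4,0]
R15: Y=0.02304 on G[1,7]
Ip: z[5]−=0.0242, z[0]+=0.0242
solve → V1=-0.1606, V2=-0.1643, V3=-0.2612, V4=-0.005798, V5=-0.7582, V6=-0.1934, V7=-0.7357, V8=-0.2908

R_eq = 31.33 Ω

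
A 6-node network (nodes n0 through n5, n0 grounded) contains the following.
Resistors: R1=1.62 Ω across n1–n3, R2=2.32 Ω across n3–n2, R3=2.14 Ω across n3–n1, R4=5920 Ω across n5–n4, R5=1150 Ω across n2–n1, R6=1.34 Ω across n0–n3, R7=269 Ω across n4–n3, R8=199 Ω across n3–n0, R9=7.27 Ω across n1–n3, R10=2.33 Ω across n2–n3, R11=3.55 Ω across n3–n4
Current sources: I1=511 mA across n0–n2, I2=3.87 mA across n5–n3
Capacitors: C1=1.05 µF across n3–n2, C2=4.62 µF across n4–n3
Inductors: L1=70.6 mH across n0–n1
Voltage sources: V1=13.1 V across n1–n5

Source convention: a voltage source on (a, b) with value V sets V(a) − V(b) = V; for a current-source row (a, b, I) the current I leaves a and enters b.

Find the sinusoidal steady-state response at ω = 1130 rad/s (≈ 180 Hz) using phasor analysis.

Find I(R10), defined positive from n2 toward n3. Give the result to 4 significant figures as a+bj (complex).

0.2547-0.0003479j A

Apply KCL at each of the 5 non-ground nodes and solve the resulting linear system.
Node n1: branches {R1, R3, R5, L1, R9, V1} → V_1 = 0.6787+0.01828j
Node n2: branches {R2, I1, R5, C1, R10} → V_2 = 1.273+0.01051j
Node n3: branches {R1, R2, R3, C1, R6, R7, I2, R8, R9, R10, R11, C2} → V_3 = 0.6799+0.01132j
Node n4: branches {R4, R7, R11, C2} → V_4 = 0.6721+0.01147j
Node n5: branches {R4, I2, V1} → V_5 = -12.42+0.01828j
Source currents: i(V1)=0.001658+1.150e-06j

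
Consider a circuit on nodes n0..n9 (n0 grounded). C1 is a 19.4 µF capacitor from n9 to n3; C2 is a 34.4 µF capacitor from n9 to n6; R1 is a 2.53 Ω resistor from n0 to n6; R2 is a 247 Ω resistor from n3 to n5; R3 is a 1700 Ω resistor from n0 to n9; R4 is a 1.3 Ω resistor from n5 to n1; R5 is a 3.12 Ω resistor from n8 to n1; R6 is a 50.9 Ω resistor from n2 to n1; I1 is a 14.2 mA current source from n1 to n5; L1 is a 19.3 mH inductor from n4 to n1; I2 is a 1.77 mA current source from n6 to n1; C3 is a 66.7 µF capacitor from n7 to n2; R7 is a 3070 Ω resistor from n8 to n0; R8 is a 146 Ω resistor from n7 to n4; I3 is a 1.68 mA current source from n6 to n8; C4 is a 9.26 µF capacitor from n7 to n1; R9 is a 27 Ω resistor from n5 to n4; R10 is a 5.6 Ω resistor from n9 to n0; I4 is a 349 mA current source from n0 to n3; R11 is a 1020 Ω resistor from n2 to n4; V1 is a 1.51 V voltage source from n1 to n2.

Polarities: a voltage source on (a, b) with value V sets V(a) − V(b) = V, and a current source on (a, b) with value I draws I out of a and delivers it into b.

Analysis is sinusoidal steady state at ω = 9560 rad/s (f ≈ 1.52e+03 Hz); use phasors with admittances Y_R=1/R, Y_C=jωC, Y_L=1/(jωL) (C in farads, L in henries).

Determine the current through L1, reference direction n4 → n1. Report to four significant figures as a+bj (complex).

-0.0001687+0.001240j A

MNA unknowns: 9 node voltages V₁..V_9 plus 1 source current (V1)
C1: Y=0.000+0.1855j on G[9,3]
C2: Y=0.000+0.3289j on G[9,6]
R1: Y=0.3953+0.000j on G[0,6]
R2: Y=0.004049+0.000j on G[3,5]
R3: Y=0.0005882+0.000j on G[0,9]
R4: Y=0.7692+0.000j on G[5,1]
R5: Y=0.3205+0.000j on G[8,1]
R6: Y=0.01965+0.000j on G[2,1]
I1: z[1]−=0.0142, z[5]+=0.0142
L1: Y=0.000-0.005420j on G[4,1]
I2: z[6]−=0.00177, z[1]+=0.00177
C3: Y=0.000+0.6377j on G[7,2]
R7: Y=0.0003257+0.000j on G[8,0]
R8: Y=0.006849+0.000j on G[7,4]
I3: z[6]−=0.00168, z[8]+=0.00168
C4: Y=0.000+0.08853j on G[7,1]
R9: Y=0.03704+0.000j on G[5,4]
R10: Y=0.1786+0.000j on G[9,0]
I4: z[0]−=0.349, z[3]+=0.349
R11: Y=0.0009804+0.000j on G[2,4]
V1: row V1−V2=1.51, i_V1 at 1,2
solve → V1=1.506-2.166j, V2=-0.004042-2.166j, V3=0.7787-2.342j, V4=1.277-2.197j, V5=1.509-2.168j, V6=0.5305+0.2034j, V7=0.1798-2.176j, V8=1.510-2.164j, V9=0.7749-0.4447j
aux → i_V1=-0.03752-0.1172j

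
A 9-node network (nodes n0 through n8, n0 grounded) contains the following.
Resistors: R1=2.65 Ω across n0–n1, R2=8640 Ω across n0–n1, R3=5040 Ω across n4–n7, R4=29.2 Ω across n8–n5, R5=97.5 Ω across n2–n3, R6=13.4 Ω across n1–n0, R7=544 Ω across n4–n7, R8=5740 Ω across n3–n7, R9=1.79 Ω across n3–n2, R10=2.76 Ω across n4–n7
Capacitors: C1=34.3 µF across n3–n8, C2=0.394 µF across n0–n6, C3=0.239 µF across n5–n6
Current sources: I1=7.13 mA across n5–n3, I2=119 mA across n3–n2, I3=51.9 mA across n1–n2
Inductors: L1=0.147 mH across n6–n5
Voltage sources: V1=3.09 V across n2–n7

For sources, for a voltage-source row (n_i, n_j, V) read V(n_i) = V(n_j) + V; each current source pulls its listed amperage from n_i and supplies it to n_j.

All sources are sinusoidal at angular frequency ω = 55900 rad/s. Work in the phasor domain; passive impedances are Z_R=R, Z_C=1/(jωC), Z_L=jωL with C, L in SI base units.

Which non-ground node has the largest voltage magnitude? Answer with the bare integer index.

2

Apply KCL at each of the 8 non-ground nodes and solve the resulting linear system.
Node n1: branches {R1, R2, R6, I3} → V_1 = -0.1148+0.000j
Node n2: branches {R5, I2, I3, R9, V1} → V_2 = 2.025-1.908j
Node n3: branches {C1, I1, R5, I2, R8, R9} → V_3 = 1.724-1.908j
Node n4: branches {R3, R7, R10} → V_4 = -1.065-1.908j
Node n5: branches {I1, R4, L1, C3} → V_5 = 0.000-1.877j
Node n6: branches {L1, C2, C3} → V_6 = 0.000-2.356j
Node n7: branches {R3, R7, R8, R10, V1} → V_7 = -1.065-1.908j
Node n8: branches {C1, R4} → V_8 = 1.724-1.877j
Source currents: i(V1)=-0.0004858+0.000j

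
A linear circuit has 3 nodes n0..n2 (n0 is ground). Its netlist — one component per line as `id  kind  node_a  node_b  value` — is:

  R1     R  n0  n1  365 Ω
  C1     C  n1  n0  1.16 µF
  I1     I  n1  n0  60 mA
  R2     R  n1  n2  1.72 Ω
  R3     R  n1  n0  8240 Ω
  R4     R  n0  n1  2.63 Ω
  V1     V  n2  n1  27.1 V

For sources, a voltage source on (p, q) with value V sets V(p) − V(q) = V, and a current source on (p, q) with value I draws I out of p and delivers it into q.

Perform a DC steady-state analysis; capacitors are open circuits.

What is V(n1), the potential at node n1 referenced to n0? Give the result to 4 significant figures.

-0.1566 V

MNA unknowns: 2 node voltages V₁..V_2 plus 1 source current (V1)
R1: Y=0.002740 on G[0,1]
C1: Y=0.000 on G[1,0]
I1: z[1]−=0.06, z[0]+=0.06
R2: Y=0.5814 on G[1,2]
R3: Y=0.0001214 on G[1,0]
R4: Y=0.3802 on G[0,1]
V1: row V2−V1=27.1, i_V1 at 2,1
solve → V1=-0.1566, V2=26.94
aux → i_V1=-15.76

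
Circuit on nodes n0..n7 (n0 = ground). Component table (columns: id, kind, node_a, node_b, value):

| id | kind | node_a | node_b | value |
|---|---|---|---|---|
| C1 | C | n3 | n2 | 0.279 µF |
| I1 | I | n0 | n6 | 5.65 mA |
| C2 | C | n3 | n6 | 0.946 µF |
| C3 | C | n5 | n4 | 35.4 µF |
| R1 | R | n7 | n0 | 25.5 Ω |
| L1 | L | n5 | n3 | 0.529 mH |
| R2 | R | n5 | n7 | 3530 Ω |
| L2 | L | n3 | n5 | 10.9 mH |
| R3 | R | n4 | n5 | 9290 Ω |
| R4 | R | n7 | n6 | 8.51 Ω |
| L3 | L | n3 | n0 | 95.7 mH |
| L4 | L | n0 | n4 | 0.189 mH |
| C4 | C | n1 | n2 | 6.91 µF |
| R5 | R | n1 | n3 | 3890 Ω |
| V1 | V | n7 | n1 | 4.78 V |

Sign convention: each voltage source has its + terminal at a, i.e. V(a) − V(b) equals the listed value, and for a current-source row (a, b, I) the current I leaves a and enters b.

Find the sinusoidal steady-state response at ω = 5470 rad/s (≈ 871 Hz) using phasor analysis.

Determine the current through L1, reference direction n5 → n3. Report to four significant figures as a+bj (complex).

Element admittances at ω=5470 rad/s:
  Y(C1) = 0.000+0.001526j S between n3,n2
  I1: injects 0.00565 A into n6 (from n0)
  Y(C2) = 0.000+0.005175j S between n3,n6
  Y(C3) = 0.000+0.1936j S between n5,n4
  Y(R1) = 0.03922+0.000j S between n7,n0
  Y(L1) = 0.000-0.3456j S between n5,n3
  Y(R2) = 0.0002833+0.000j S between n5,n7
  Y(L2) = 0.000-0.01677j S between n3,n5
  Y(R3) = 0.0001076+0.000j S between n4,n5
  Y(R4) = 0.1175+0.000j S between n7,n6
  Y(L3) = 0.000-0.001910j S between n3,n0
  Y(L4) = 0.000-0.9673j S between n0,n4
  Y(C4) = 0.000+0.03780j S between n1,n2
  Y(R5) = 0.0002571+0.000j S between n1,n3
  V1: constraint V(n7)−V(n1) = 4.78
Assemble and solve the 8×8 MNA system:
  V(n1)=-4.586+0.1359j  V(n2)=-4.409+0.1307j  V(n3)=-0.007231+0.002488j  V(n4)=0.005525-0.002015j  V(n5)=-0.02208+0.008035j  V(n6)=0.2471+0.1247j  V(n7)=0.1937+0.1359j
  i(V1)=-0.001373-0.006683j

0.001917+0.005131j A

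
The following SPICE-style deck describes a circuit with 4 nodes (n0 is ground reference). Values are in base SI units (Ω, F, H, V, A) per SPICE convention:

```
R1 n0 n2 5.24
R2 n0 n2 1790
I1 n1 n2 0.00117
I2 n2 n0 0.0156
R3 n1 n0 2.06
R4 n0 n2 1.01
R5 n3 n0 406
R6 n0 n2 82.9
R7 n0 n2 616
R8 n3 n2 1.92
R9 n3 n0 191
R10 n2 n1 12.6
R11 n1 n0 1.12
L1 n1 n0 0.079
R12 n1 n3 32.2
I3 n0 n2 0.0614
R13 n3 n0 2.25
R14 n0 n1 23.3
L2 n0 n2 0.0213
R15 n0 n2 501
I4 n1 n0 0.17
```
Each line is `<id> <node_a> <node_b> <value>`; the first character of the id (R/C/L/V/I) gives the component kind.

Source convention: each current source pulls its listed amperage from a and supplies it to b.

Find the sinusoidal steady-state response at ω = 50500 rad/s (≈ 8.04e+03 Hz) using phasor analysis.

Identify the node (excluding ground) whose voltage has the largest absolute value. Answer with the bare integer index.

MNA unknowns: 3 node voltages V₁..V_3
R1: Y=0.1908+0.000j on G[0,2]
R2: Y=0.0005587+0.000j on G[0,2]
I1: z[1]−=0.00117, z[2]+=0.00117
I2: z[2]−=0.0156, z[0]+=0.0156
R3: Y=0.4854+0.000j on G[1,0]
R4: Y=0.9901+0.000j on G[0,2]
R5: Y=0.002463+0.000j on G[3,0]
R6: Y=0.01206+0.000j on G[0,2]
R7: Y=0.001623+0.000j on G[0,2]
R8: Y=0.5208+0.000j on G[3,2]
R9: Y=0.005236+0.000j on G[3,0]
R10: Y=0.07937+0.000j on G[2,1]
R11: Y=0.8929+0.000j on G[1,0]
L1: Y=0.000-0.0002507j on G[1,0]
R12: Y=0.03106+0.000j on G[1,3]
I3: z[0]−=0.0614, z[2]+=0.0614
R13: Y=0.4444+0.000j on G[3,0]
R14: Y=0.04292+0.000j on G[0,1]
L2: Y=0.000-0.0009297j on G[0,2]
R15: Y=0.001996+0.000j on G[0,2]
I4: z[1]−=0.17, z[0]+=0.17
solve → V1=-0.1103-1.723e-05j, V2=0.02386+1.345e-05j, V3=0.008963+6.442e-06j

1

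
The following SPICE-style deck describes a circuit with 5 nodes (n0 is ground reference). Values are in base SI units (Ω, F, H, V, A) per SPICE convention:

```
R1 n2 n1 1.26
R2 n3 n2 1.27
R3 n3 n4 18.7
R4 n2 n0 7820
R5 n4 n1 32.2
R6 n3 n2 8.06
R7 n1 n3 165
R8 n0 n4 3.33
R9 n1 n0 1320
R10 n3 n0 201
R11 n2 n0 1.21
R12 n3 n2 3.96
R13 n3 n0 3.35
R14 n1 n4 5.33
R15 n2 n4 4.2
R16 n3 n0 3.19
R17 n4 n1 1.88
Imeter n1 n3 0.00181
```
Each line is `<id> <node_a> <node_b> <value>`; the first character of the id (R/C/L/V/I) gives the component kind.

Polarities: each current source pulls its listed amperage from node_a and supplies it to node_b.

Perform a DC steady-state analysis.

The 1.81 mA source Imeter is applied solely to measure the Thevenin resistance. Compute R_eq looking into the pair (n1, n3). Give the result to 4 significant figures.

MNA unknowns: 4 node voltages V₁..V_4
R1: Y=0.7937 on G[2,1]
R2: Y=0.7874 on G[3,2]
R3: Y=0.05348 on G[3,4]
R4: Y=0.0001279 on G[2,0]
R5: Y=0.03106 on G[4,1]
R6: Y=0.1241 on G[3,2]
R7: Y=0.006061 on G[1,3]
R8: Y=0.3003 on G[0,4]
R9: Y=0.0007576 on G[1,0]
R10: Y=0.004975 on G[3,0]
R11: Y=0.8264 on G[2,0]
R12: Y=0.2525 on G[3,2]
R13: Y=0.2985 on G[3,0]
R14: Y=0.1876 on G[1,4]
R15: Y=0.2381 on G[2,4]
R16: Y=0.3135 on G[3,0]
R17: Y=0.5319 on G[4,1]
Imeter: z[1]−=0.00181, z[3]+=0.00181
solve → V1=-0.001766, V2=-0.0002339, V3=0.0008007, V4=-0.0009969

R_eq = 1.418 Ω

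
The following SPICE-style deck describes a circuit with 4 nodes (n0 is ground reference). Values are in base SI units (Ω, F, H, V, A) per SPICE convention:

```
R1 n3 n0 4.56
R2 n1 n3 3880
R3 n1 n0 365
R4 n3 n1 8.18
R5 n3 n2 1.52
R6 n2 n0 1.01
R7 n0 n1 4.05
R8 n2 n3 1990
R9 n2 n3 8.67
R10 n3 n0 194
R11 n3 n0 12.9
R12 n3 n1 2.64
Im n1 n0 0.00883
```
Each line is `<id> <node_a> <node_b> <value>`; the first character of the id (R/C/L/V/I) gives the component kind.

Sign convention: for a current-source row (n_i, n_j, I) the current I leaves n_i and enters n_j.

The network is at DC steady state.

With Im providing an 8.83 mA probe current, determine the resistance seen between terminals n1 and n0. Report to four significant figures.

Element admittances at DC:
  Y(R1) = 0.2193 S between n3,n0
  Y(R2) = 0.0002577 S between n1,n3
  Y(R3) = 0.002740 S between n1,n0
  Y(R4) = 0.1222 S between n3,n1
  Y(R5) = 0.6579 S between n3,n2
  Y(R6) = 0.9901 S between n2,n0
  Y(R7) = 0.2469 S between n0,n1
  Y(R8) = 0.0005025 S between n2,n3
  Y(R9) = 0.1153 S between n2,n3
  Y(R10) = 0.005155 S between n3,n0
  Y(R11) = 0.07752 S between n3,n0
  Y(R12) = 0.3788 S between n3,n1
  Im: injects 0.00883 A into n0 (from n1)
Assemble and solve the 3×3 MNA system:
  V(n1)=-0.01612  V(n2)=-0.002864  V(n3)=-0.006528

R_eq = 1.825 Ω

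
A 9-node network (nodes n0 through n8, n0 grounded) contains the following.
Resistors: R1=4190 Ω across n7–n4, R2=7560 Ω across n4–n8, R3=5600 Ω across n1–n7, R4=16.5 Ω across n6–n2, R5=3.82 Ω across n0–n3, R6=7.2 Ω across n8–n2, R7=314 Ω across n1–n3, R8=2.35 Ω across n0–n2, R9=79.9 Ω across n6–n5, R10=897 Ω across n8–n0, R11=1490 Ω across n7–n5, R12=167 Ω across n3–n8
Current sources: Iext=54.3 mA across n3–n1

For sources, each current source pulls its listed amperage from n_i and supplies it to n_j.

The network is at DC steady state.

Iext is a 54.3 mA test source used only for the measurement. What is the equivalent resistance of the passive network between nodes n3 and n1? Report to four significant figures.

Element admittances at DC:
  Y(R1) = 0.0002387 S between n7,n4
  Y(R2) = 0.0001323 S between n4,n8
  Y(R3) = 0.0001786 S between n1,n7
  Y(R4) = 0.06061 S between n6,n2
  Y(R5) = 0.2618 S between n0,n3
  Y(R6) = 0.1389 S between n8,n2
  Y(R7) = 0.003185 S between n1,n3
  Y(R8) = 0.4255 S between n0,n2
  Y(R9) = 0.01252 S between n6,n5
  Y(R10) = 0.001115 S between n8,n0
  Y(R11) = 0.0006711 S between n7,n5
  Y(R12) = 0.005988 S between n3,n8
  Iext: injects 0.0543 A into n1 (from n3)
Assemble and solve the 8×8 MNA system:
  V(n1)=16.31  V(n2)=0.005246  V(n3)=-0.008555  V(n4)=2.101  V(n5)=0.2031  V(n6)=0.03912  V(n7)=3.262  V(n8)=0.006538

R_eq = 300.5 Ω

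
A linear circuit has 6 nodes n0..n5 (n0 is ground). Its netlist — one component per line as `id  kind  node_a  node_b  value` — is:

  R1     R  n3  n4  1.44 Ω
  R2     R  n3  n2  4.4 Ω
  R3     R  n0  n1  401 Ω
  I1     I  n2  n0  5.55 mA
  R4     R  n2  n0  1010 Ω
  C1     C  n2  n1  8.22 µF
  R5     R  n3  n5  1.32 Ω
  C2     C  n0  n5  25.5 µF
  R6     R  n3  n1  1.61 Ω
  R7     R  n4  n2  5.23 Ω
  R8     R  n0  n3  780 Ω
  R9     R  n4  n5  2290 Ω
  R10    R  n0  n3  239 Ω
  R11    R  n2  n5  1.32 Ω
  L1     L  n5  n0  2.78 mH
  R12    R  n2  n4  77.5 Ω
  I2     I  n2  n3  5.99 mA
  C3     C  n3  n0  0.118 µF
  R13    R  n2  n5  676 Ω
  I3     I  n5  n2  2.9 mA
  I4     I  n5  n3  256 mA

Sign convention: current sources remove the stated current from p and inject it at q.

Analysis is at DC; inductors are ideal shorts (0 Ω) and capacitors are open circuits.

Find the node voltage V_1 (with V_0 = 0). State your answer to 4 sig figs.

MNA unknowns: 5 node voltages V₁..V_5 plus 1 source current (L1)
R1: Y=0.6944 on G[3,4]
R2: Y=0.2273 on G[3,2]
R3: Y=0.002494 on G[0,1]
I1: z[2]−=0.00555, z[0]+=0.00555
R4: Y=0.0009901 on G[2,0]
C1: Y=0.000 on G[2,1]
R5: Y=0.7576 on G[3,5]
C2: Y=0.000 on G[0,5]
R6: Y=0.6211 on G[3,1]
R7: Y=0.1912 on G[4,2]
R8: Y=0.001282 on G[0,3]
R9: Y=0.0004367 on G[4,5]
R10: Y=0.004184 on G[0,3]
R11: Y=0.7576 on G[2,5]
L1: row V5−V0=0, i_L1 at 5,0
R12: Y=0.01290 on G[2,4]
I2: z[2]−=0.00599, z[3]+=0.00599
C3: Y=0.000 on G[3,0]
R13: Y=0.001479 on G[2,5]
I3: z[5]−=0.0029, z[2]+=0.0029
I4: z[5]−=0.256, z[3]+=0.256
solve → V1=0.2526, V2=0.07773, V3=0.2537, V4=0.2136, V5=0.000
aux → i_L1=-0.007644

0.2526 V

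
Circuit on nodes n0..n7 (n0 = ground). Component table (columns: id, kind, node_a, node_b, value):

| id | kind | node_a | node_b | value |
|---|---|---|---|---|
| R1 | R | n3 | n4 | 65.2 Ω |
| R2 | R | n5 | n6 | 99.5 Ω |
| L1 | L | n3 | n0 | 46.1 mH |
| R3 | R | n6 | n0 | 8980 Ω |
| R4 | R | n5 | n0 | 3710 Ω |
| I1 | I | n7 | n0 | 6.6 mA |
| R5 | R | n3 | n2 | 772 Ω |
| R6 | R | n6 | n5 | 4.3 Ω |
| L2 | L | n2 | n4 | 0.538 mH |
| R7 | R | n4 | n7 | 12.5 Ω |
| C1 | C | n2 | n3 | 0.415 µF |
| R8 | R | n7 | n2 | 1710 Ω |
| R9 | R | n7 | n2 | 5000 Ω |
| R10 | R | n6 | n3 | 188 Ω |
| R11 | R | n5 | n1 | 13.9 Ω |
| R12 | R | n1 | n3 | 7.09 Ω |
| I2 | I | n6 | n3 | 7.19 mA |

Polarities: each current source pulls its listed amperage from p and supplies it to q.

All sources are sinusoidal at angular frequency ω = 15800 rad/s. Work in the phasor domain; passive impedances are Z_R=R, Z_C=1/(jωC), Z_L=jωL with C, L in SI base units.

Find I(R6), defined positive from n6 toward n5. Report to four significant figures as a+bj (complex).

Apply KCL at each of the 7 non-ground nodes and solve the resulting linear system.
Node n1: branches {R11, R12} → V_1 = -1.263-4.422j
Node n2: branches {R5, L2, C1, R8, R9} → V_2 = -1.575-4.282j
Node n3: branches {R1, L1, R5, C1, R10, R12, I2} → V_3 = -1.221-4.432j
Node n4: branches {R1, L2, R7} → V_4 = -1.557-4.294j
Node n5: branches {R2, R4, R6, R11} → V_5 = -1.344-4.401j
Node n6: branches {R2, R3, R6, R10, I2} → V_6 = -1.370-4.399j
Node n7: branches {I1, R7, R8, R9} → V_7 = -1.639-4.293j

-0.005985+0.0003023j A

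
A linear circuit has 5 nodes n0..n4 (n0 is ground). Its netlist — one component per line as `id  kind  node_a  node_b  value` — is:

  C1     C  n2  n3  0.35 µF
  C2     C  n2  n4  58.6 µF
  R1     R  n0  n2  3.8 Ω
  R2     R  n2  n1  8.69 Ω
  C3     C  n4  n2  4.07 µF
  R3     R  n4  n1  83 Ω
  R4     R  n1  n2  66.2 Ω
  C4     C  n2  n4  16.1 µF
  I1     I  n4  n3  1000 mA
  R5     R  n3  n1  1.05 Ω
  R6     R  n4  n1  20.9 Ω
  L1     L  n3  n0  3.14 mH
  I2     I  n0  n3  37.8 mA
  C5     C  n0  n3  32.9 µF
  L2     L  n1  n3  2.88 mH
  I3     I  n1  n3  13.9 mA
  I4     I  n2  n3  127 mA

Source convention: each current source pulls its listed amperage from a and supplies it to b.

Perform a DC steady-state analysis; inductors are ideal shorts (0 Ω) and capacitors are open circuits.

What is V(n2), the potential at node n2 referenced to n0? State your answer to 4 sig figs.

Element admittances at DC:
  Y(C1) = 0.000 S between n2,n3
  Y(C2) = 0.000 S between n2,n4
  Y(R1) = 0.2632 S between n0,n2
  Y(R2) = 0.1151 S between n2,n1
  Y(C3) = 0.000 S between n4,n2
  Y(R3) = 0.01205 S between n4,n1
  Y(R4) = 0.01511 S between n1,n2
  Y(C4) = 0.000 S between n2,n4
  I1: injects 1 A into n3 (from n4)
  Y(R5) = 0.9524 S between n3,n1
  Y(R6) = 0.04785 S between n4,n1
  L1: short n3↔n0 (DC inductor)
  I2: injects 0.0378 A into n3 (from n0)
  Y(C5) = 0.000 S between n0,n3
  L2: short n1↔n3 (DC inductor)
  I3: injects 0.0139 A into n3 (from n1)
  I4: injects 0.127 A into n3 (from n2)
Assemble and solve the 6×6 MNA system:
  V(n1)=0.000  V(n2)=-0.3229  V(n3)=0.000  V(n4)=-16.70
  i(L1)=0.1228  i(L2)=-1.056

-0.3229 V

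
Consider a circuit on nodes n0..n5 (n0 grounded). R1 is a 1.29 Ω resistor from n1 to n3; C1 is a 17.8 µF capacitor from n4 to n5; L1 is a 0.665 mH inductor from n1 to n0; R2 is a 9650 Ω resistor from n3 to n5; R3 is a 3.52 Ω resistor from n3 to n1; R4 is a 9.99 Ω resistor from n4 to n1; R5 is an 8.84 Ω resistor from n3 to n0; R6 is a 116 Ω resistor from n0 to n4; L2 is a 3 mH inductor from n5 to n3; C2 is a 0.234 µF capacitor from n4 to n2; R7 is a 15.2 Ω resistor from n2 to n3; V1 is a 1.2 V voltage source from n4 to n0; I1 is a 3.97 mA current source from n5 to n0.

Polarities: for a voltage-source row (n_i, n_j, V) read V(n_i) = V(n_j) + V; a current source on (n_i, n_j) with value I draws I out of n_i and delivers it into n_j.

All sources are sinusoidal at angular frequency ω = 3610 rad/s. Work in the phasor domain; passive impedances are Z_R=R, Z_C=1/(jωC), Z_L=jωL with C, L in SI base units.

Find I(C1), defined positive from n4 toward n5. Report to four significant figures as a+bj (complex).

Apply KCL at each of the 5 non-ground nodes and solve the resulting linear system.
Node n1: branches {R1, L1, R3, R4} → V_1 = -0.1812+0.7702j
Node n2: branches {C2, R7} → V_2 = 0.003109+0.9296j
Node n3: branches {R1, R2, R3, R5, L2, R7} → V_3 = -0.008827+0.9142j
Node n4: branches {C1, R4, R6, C2, V1} → V_4 = 1.200+0.000j
Node n5: branches {C1, R2, L2, I1} → V_5 = -2.768+2.875j
Source currents: i(V1)=-0.3341-0.1789j

0.1848+0.2550j A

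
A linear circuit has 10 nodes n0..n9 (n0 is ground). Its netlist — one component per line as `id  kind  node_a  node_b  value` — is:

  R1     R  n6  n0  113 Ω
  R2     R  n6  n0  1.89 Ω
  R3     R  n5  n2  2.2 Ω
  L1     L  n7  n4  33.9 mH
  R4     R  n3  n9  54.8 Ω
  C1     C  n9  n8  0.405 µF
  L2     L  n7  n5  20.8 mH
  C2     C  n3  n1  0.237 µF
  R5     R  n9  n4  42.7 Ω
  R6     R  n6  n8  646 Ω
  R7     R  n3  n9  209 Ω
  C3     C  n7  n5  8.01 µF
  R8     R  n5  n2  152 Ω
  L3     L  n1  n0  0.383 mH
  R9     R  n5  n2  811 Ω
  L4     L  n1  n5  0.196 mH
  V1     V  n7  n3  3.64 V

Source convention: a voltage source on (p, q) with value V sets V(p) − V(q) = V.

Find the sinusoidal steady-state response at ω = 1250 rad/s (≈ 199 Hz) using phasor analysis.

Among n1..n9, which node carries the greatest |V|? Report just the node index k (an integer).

3

Element admittances at ω=1250 rad/s:
  Y(R1) = 0.008850+0.000j S between n6,n0
  Y(R2) = 0.5291+0.000j S between n6,n0
  Y(R3) = 0.4545+0.000j S between n5,n2
  Y(L1) = 0.000-0.02360j S between n7,n4
  Y(R4) = 0.01825+0.000j S between n3,n9
  Y(C1) = 0.000+0.0005062j S between n9,n8
  Y(L2) = 0.000-0.03846j S between n7,n5
  Y(C2) = 0.000+0.0002962j S between n3,n1
  Y(R5) = 0.02342+0.000j S between n9,n4
  Y(R6) = 0.001548+0.000j S between n6,n8
  Y(R7) = 0.004785+0.000j S between n3,n9
  Y(C3) = 0.000+0.01001j S between n7,n5
  Y(R8) = 0.006579+0.000j S between n5,n2
  Y(L3) = 0.000-2.089j S between n1,n0
  Y(R9) = 0.001233+0.000j S between n5,n2
  Y(L4) = 0.000-4.082j S between n1,n5
  V1: constraint V(n7)−V(n3) = 3.64
Assemble and solve the 10×10 MNA system:
  V(n1)=-0.0005427+9.100e-06j  V(n2)=-0.001090+1.381e-05j  V(n3)=-3.720+0.0006890j  V(n4)=-0.8086-1.431j  V(n5)=-0.001090+1.381e-05j  V(n6)=-3.533e-05-0.002107j  V(n7)=-0.07967+0.0006890j  V(n8)=-0.01231-0.7344j  V(n9)=-2.252-0.6969j
  i(V1)=-0.03381+0.01497j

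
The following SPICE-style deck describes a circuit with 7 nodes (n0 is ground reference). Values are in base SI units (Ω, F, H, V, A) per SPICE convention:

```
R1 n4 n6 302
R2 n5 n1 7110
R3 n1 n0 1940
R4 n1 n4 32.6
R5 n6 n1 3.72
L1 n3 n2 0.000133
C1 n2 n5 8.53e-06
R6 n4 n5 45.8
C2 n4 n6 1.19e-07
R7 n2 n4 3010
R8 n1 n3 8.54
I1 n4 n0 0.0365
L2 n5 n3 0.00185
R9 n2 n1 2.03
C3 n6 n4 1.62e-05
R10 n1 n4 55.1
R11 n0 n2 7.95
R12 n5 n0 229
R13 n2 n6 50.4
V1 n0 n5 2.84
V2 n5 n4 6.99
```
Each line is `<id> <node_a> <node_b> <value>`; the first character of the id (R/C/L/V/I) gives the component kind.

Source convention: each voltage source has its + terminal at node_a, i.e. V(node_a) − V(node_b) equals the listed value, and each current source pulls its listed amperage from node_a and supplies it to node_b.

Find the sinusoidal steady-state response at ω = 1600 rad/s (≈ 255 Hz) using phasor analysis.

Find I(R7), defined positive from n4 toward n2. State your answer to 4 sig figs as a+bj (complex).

-0.002453+7.505e-05j A

Element admittances at ω=1600 rad/s:
  Y(R1) = 0.003311+0.000j S between n4,n6
  Y(R2) = 0.0001406+0.000j S between n5,n1
  Y(R3) = 0.0005155+0.000j S between n1,n0
  Y(R4) = 0.03067+0.000j S between n1,n4
  Y(R5) = 0.2688+0.000j S between n6,n1
  Y(L1) = 0.000-4.699j S between n3,n2
  Y(C1) = 0.000+0.01365j S between n2,n5
  Y(R6) = 0.02183+0.000j S between n4,n5
  Y(C2) = 0.000+0.0001904j S between n4,n6
  Y(R7) = 0.0003322+0.000j S between n2,n4
  Y(R8) = 0.1171+0.000j S between n1,n3
  I1: injects 0.0365 A into n0 (from n4)
  Y(L2) = 0.000-0.3378j S between n5,n3
  Y(R9) = 0.4926+0.000j S between n2,n1
  Y(C3) = 0.000+0.02592j S between n6,n4
  Y(R10) = 0.01815+0.000j S between n1,n4
  Y(R11) = 0.1258+0.000j S between n0,n2
  Y(R12) = 0.004367+0.000j S between n5,n0
  Y(R13) = 0.01984+0.000j S between n2,n6
  V1: constraint V(n0)−V(n5) = 2.84
  V2: constraint V(n5)−V(n4) = 6.99
Assemble and solve the 8×8 MNA system:
  V(n1)=-3.048-0.4433j  V(n2)=-2.448-0.2259j  V(n3)=-2.469-0.2242j  V(n4)=-9.830+0.000j  V(n5)=-2.840+0.000j  V(n6)=-3.176-1.019j
  i(V1)=-0.2854-0.02864j  i(V2)=-0.4983-0.1487j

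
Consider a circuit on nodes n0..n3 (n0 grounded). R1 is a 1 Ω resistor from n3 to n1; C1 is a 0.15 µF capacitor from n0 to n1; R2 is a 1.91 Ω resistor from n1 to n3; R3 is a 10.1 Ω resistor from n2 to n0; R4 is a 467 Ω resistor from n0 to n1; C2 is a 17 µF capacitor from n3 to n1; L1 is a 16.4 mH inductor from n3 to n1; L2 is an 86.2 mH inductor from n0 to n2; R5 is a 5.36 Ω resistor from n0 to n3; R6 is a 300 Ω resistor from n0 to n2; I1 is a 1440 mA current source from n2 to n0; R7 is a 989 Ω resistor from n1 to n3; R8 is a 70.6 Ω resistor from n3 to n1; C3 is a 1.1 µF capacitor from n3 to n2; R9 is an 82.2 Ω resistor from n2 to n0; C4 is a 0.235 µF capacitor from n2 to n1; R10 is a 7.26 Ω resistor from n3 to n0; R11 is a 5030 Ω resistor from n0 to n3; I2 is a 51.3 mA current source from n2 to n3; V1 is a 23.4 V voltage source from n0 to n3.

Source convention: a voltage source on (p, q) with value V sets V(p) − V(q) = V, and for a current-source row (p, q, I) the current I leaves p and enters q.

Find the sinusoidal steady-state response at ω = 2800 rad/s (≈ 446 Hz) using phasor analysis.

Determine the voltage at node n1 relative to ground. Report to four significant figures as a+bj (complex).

-23.37+0.01023j V

MNA unknowns: 3 node voltages V₁..V_3 plus 1 source current (V1)
R1: Y=1.000+0.000j on G[3,1]
C1: Y=0.000+0.0004200j on G[0,1]
R2: Y=0.5236+0.000j on G[1,3]
R3: Y=0.09901+0.000j on G[2,0]
R4: Y=0.002141+0.000j on G[0,1]
C2: Y=0.000+0.04760j on G[3,1]
L1: Y=0.000-0.02178j on G[3,1]
L2: Y=0.000-0.004143j on G[0,2]
R5: Y=0.1866+0.000j on G[0,3]
R6: Y=0.003333+0.000j on G[0,2]
I1: z[2]−=1.44, z[0]+=1.44
R7: Y=0.001011+0.000j on G[1,3]
R8: Y=0.01416+0.000j on G[3,1]
C3: Y=0.000+0.003080j on G[3,2]
R9: Y=0.01217+0.000j on G[2,0]
C4: Y=0.000+0.0006580j on G[2,1]
R10: Y=0.1377+0.000j on G[3,0]
R11: Y=0.0001988+0.000j on G[0,3]
I2: z[2]−=0.0513, z[3]+=0.0513
V1: row V0−V3=23.4, i_V1 at 0,3
solve → V1=-23.37+0.01023j, V2=-13.02-0.8097j, V3=-23.40+0.000j
aux → i_V1=-7.698-0.04857j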